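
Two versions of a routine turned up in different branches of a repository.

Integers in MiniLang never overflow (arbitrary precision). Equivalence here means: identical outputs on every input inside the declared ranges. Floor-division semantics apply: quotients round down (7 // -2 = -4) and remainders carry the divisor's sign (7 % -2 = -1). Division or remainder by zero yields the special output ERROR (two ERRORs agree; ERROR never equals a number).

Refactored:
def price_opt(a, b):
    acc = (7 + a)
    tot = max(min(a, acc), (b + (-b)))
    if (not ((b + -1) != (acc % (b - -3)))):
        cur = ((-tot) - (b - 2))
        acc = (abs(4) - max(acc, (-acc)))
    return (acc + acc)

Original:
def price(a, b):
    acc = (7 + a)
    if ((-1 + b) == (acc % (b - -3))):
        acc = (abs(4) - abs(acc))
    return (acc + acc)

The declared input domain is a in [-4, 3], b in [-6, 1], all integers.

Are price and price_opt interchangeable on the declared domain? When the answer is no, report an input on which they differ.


The two are interchangeable: arithmetic usage differs, plus min/max/abs usage differs, plus statement counts differ, plus comparison usage differs, plus boolean connective usage differs, plus local variable names differ, plus constant usage differs, and every declared input agrees.
As a probe, take a=-1, b=-4: price runs acc = 6; ((-1 + b) == (acc % (b - -3))) -> false; return 12; price_opt runs acc = 6; tot = 0; (not ((b + -1) != (acc % (b - -3)))) -> false; return 12; both end at 12.
Every one of the 64 inputs gives matching results.
verdict: equivalent


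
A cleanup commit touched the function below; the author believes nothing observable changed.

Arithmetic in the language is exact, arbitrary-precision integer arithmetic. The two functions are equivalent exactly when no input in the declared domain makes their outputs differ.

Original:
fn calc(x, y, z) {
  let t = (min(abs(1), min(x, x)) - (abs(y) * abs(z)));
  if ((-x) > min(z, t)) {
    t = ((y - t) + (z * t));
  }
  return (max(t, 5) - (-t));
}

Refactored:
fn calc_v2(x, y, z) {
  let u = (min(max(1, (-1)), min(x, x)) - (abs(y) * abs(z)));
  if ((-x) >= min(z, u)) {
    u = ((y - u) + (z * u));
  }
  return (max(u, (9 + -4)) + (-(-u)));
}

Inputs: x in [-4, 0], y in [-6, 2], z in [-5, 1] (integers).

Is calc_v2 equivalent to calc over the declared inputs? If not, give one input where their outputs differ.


Input x=0, y=-6, z=0: 5 from calc versus -1 from calc_v2.
verdict: not equivalent; witness: x=0, y=-6, z=0


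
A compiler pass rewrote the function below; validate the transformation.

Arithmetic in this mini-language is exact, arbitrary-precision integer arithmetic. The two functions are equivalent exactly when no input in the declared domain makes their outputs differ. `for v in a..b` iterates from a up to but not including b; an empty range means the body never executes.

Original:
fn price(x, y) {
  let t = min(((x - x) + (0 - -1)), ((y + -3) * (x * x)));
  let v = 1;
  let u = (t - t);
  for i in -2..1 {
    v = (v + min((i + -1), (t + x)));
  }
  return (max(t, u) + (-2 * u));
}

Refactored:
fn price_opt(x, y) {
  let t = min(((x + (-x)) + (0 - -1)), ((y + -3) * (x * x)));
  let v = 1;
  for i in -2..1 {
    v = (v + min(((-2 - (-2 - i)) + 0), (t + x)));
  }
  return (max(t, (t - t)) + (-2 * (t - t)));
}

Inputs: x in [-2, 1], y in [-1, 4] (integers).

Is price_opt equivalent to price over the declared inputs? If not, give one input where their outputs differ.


The one real change (`-1` became `0`) has no effect anywhere in the declared ranges; all 24 inputs agree.
verdict: equivalent


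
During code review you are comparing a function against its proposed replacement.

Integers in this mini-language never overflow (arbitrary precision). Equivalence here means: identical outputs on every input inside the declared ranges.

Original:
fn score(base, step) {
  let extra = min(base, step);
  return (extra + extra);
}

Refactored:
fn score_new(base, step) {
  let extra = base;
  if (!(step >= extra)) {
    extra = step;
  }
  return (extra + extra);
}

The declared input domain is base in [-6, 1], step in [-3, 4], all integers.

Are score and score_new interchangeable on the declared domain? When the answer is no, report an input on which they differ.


Behavior is preserved: although boolean connective usage differs; also statement counts differ; also min/max/abs usage differs; also branching structure differs; also comparison usage differs, the outputs never diverge.
Spot check at base=-5, step=-3 — score: extra = -5; return -10. score_new: extra = -5; (!(step >= extra)) -> false; return -10. Both give -10.
Checked all 64 inputs in the declared domain: the outputs agree on every one.
verdict: equivalent


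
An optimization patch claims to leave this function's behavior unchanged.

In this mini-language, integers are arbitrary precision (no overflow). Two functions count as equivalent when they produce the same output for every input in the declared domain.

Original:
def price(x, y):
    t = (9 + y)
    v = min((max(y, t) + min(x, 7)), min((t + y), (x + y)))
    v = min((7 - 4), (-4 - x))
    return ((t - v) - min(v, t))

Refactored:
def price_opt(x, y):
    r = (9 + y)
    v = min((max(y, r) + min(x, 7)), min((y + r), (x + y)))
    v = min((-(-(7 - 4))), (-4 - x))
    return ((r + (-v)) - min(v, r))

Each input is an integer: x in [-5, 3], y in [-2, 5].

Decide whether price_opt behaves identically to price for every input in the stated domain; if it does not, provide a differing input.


The two versions differ — the changes include local variable names differ; arithmetic usage differs.
Spot check at x=-3, y=2 — price: t := 11 | v := -1 | v := -1 | result 13. price_opt: r := 11 | v := -1 | v := -1 | result 13. Both give 13.
Every one of the 72 inputs gives matching results.
verdict: equivalent


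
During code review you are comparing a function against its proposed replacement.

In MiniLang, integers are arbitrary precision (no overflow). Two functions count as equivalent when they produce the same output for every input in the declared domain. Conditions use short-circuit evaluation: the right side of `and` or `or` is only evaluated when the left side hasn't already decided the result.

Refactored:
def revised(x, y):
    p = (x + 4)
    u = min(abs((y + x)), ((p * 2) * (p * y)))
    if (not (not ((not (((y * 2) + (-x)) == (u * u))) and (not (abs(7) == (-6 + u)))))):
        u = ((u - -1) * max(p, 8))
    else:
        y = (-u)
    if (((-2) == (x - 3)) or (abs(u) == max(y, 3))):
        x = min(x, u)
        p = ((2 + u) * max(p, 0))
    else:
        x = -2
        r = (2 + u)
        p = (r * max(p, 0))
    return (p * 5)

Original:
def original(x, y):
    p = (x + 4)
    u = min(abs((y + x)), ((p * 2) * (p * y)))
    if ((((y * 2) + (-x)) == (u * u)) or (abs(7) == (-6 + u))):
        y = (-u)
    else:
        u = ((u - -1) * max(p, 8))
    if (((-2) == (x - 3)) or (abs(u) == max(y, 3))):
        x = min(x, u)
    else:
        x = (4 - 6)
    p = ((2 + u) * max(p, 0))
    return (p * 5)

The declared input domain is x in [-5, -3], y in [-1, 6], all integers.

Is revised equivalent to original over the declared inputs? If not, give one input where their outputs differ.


Reading the diff, among the changes: arithmetic usage differs; also statement counts differ; also boolean connective usage differs; also local variable names differ; also constant usage differs; also min/max/abs usage differs.
As a probe, take x=-3, y=3: original runs p becomes 1; next u becomes 0; next ((((y * 2) + (-x)) == (u * u)) or (abs(7) == (-6 + u))) evaluates to false; next u becomes 8; next (((-2) == (x - 3)) or (abs(u) == max(y, 3))) evaluates to false; next x becomes -2; next p becomes 10; next final value 50; revised runs p becomes 1; next u becomes 0; next (not (not ((not (((y * 2) + (-x)) == (u * u))) and (not (abs(7) == (-6 + u)))))) evaluates to true; next u becomes 8; next (((-2) == (x - 3)) or (abs(u) == max(y, 3))) evaluates to false; next x becomes -2; next r becomes 10; next p becomes 10; next final value 50; both end at 50.
An exhaustive pass over the 24 declared inputs shows identical outputs.
verdict: equivalent


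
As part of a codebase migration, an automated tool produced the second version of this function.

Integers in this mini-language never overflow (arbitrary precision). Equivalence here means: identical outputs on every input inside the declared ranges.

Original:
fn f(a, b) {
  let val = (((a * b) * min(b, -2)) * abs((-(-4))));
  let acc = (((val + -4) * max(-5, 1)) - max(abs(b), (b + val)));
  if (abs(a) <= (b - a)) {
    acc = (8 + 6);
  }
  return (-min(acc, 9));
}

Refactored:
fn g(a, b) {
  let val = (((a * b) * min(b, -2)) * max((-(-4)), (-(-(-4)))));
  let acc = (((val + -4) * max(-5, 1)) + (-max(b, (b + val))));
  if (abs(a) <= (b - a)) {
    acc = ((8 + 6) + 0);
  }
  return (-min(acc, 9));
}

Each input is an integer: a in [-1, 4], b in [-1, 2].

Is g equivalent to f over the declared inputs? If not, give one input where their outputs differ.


Input a=-1, b=-1: 13 from f versus 11 from g.
verdict: not equivalent; witness: a=-1, b=-1


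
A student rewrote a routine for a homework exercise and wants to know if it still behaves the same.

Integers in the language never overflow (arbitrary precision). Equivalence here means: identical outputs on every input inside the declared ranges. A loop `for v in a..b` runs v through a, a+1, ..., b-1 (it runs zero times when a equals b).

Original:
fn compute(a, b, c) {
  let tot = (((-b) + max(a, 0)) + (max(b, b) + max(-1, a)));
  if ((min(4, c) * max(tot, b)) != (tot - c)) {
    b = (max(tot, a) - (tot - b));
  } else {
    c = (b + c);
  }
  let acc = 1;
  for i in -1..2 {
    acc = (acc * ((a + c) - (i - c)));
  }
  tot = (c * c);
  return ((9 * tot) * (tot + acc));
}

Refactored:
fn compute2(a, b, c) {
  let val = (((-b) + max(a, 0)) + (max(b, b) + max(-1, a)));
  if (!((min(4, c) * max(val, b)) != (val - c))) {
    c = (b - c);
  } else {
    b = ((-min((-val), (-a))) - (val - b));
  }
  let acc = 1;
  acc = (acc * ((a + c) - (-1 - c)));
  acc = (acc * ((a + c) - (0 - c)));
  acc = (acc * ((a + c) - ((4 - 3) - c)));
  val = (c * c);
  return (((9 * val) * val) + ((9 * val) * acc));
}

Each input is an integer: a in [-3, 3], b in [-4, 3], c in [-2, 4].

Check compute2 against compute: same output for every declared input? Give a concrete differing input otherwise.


Input a=-3, b=0, c=-1: -1071 from compute versus 9 from compute2.
verdict: not equivalent; witness: a=-3, b=0, c=-1


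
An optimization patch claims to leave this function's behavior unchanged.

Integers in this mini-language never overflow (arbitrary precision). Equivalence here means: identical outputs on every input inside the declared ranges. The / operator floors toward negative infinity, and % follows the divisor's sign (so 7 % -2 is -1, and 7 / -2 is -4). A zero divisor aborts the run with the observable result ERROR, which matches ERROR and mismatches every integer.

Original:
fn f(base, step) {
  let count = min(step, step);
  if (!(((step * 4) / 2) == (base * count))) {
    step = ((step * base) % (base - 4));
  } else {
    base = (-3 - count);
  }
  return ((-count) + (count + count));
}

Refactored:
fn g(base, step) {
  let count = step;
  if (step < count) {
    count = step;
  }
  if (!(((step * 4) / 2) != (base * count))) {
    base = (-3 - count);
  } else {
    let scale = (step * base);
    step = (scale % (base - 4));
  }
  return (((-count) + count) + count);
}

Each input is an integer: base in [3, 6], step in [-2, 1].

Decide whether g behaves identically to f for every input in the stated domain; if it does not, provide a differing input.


Although statement counts differ; also local variable names differ; also branching structure differs; also comparison usage differs; also min/max/abs usage differs, 16/16 inputs agree.
verdict: equivalent


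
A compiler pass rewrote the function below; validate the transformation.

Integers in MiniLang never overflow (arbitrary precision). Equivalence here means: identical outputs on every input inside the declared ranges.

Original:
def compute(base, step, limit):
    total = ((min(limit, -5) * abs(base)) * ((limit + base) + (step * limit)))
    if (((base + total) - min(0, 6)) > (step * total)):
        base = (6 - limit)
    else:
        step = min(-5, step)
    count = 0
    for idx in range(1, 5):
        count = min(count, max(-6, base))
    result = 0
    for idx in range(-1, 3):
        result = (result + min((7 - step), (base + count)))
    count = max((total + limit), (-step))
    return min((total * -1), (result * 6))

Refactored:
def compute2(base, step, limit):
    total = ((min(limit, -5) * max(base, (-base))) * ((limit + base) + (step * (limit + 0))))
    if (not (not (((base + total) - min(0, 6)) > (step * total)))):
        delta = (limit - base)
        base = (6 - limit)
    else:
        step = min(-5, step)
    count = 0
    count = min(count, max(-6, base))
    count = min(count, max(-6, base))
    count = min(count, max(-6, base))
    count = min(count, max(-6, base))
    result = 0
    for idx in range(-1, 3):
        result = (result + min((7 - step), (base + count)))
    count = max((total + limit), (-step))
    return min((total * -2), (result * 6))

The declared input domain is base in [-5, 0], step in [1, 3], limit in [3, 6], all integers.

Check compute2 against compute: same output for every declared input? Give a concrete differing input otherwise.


These are not equivalent — on base=-2, step=2, limit=3 the outputs split (70 vs 72).
compute: total becomes -70; next (((base + total) - min(0, 6)) > (step * total)) evaluates to true; next base becomes 3; next count becomes 0; next at idx=1:; next count becomes 0; next at idx=2:; next count becomes 0; next at idx=3:; next count becomes 0; next at idx=4:; next count becomes 0; next result becomes 0; next at idx=-1:; next result becomes 3; next at idx=0:; next result becomes 6; next at idx=1:; next result becomes 9; next at idx=2:; next result becomes 12; next count becomes -2; next final value 70
compute2: total becomes -70; next (not (not (((base + total) - min(0, 6)) > (step * total)))) evaluates to true; next delta becomes 5; next base becomes 3; next count becomes 0; next count becomes 0; next count becomes 0; next count becomes 0; next count becomes 0; next result becomes 0; next at idx=-1:; next result becomes 3; next at idx=0:; next result becomes 6; next at idx=1:; next result becomes 9; next at idx=2:; next result becomes 12; next count becomes -2; next final value 72
verdict: not equivalent; witness: base=-2, step=2, limit=3


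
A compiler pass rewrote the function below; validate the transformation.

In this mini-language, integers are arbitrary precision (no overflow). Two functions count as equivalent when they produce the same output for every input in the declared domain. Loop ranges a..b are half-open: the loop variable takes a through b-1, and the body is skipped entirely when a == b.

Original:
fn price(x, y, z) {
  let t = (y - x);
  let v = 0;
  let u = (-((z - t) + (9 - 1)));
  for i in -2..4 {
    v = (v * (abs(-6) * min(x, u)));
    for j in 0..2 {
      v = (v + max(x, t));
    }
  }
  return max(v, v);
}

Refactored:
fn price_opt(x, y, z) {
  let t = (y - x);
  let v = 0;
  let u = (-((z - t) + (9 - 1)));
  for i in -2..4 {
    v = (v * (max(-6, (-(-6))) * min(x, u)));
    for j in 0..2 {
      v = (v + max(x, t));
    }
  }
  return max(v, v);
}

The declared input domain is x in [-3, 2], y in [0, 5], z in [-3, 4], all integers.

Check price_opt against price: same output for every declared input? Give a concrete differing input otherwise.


Reading the diff, among the changes: min/max/abs usage differs; constant usage differs.
Tracing x=1, y=5, z=3: price: t := 4 | v := 0 | u := -7 | iter i=-2: | v := 0 | iter j=0: | v := 4 | iter j=1: | v := 8 | iter i=-1: | v := -336 | iter j=0: | v := -332 | iter j=1: | v := -328 | iter i=0: | v := 13776 | iter j=0: | v := 13780 | iter j=1: | v := 13784 | iter i=1: | v := -578928 | iter j=0: | v := -578924 | iter j=1: | v := -578920 | iter i=2: | v := 24314640 | iter j=0: | v := 24314644 | iter j=1: | v := 24314648 | iter i=3: | v := -1021215216 | iter j=0: | v := -1021215212 | iter j=1: | v := -1021215208 | result -1021215208 | price_opt: t := 4 | v := 0 | u := -7 | iter i=-2: | v := 0 | iter j=0: | v := 4 | iter j=1: | v := 8 | iter i=-1: | v := -336 | iter j=0: | v := -332 | iter j=1: | v := -328 | iter i=0: | v := 13776 | iter j=0: | v := 13780 | iter j=1: | v := 13784 | iter i=1: | v := -578928 | iter j=0: | v := -578924 | iter j=1: | v := -578920 | iter i=2: | v := 24314640 | iter j=0: | v := 24314644 | iter j=1: | v := 24314648 | iter i=3: | v := -1021215216 | iter j=0: | v := -1021215212 | iter j=1: | v := -1021215208 | result -1021215208 — matching result -1021215208.
Checked all 288 inputs in the declared domain: the outputs agree on every one.
verdict: equivalent


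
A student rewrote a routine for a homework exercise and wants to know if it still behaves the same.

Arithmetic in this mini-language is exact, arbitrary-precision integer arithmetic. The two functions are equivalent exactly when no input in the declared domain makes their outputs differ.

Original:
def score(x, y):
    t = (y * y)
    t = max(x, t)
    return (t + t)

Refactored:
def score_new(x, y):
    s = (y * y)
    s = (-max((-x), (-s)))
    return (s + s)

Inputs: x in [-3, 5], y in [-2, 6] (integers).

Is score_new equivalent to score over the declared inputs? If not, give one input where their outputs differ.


Evaluate both at x=-3, y=-2.
score: t = 4; t = 4; return 8
score_new: s = 4; s = -3; return -6
8 != -6, so the rewrite changes behavior.
verdict: not equivalent; witness: x=-3, y=-2


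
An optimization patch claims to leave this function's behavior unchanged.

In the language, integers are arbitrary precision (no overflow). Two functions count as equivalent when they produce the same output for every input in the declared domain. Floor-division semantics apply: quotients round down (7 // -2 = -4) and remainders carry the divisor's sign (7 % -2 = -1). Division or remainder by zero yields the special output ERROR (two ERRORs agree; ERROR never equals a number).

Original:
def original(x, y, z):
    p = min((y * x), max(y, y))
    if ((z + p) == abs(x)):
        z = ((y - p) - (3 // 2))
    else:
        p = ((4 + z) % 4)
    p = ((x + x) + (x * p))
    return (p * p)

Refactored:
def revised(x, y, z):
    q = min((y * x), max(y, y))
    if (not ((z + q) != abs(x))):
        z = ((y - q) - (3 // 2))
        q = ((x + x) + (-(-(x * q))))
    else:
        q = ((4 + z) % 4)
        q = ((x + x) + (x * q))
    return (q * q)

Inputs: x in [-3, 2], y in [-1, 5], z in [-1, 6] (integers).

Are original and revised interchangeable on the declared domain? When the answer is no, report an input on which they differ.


Side by side, the visible changes include: local variable names differ; also statement counts differ; also comparison usage differs; also boolean connective usage differs; also arithmetic usage differs.
Tracing x=1, y=1, z=3: original: p = 1; ((z + p) == abs(x)) -> false; p = 3; p = 5; return 25 | revised: q = 1; (not ((z + q) != abs(x))) -> false; q = 3; q = 5; return 25 — matching result 25.
An exhaustive pass over the 336 declared inputs shows identical outputs.
verdict: equivalent


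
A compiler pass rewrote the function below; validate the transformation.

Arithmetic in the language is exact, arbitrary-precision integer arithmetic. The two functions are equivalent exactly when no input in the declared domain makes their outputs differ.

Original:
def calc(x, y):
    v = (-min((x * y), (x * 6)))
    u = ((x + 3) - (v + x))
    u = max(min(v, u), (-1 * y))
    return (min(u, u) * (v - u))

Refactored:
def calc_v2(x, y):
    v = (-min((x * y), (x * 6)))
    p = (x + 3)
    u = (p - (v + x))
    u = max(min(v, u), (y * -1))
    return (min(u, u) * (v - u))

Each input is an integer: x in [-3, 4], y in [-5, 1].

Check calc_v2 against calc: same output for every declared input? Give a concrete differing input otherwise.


Differences: local variable names differ; and statement counts differ — yet all 56 inputs agree.
verdict: equivalent


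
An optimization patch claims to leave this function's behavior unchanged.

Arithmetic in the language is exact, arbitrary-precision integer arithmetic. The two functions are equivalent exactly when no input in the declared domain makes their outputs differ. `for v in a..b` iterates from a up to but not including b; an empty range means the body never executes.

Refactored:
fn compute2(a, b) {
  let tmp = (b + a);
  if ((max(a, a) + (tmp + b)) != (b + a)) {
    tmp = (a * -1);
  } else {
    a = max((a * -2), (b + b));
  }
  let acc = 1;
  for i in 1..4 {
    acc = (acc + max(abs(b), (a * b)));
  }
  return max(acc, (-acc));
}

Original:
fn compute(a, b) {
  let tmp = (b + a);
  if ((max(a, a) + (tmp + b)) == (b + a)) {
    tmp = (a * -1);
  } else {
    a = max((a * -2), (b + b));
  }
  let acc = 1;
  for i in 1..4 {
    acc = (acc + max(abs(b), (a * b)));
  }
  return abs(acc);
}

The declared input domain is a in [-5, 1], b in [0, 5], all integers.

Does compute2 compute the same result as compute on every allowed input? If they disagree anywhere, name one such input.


These are not equivalent — on a=-5, b=1 the outputs split (31 vs 4).
compute: tmp=-4, then ((max(a, a) + (tmp + b)) == (b + a)) is false, then a=10, then acc=1, then (i=1), then acc=11, then (i=2), then acc=21, then (i=3), then acc=31, then returns 31
compute2: tmp=-4, then ((max(a, a) + (tmp + b)) != (b + a)) is true, then tmp=5, then acc=1, then (i=1), then acc=2, then (i=2), then acc=3, then (i=3), then acc=4, then returns 4
verdict: not equivalent; witness: a=-5, b=1


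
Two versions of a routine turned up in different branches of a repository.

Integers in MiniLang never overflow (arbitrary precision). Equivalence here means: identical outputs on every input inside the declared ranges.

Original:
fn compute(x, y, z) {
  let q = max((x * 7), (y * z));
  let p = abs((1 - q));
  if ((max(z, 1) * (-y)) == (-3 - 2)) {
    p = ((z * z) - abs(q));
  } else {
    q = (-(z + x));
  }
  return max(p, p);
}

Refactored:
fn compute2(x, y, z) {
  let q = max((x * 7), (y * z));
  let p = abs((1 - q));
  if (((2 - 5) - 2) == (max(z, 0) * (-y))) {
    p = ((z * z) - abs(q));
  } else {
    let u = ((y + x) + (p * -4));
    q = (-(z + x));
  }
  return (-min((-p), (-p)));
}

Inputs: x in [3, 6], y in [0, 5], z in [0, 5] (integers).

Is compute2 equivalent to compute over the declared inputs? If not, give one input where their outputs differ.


At x=3, y=5, z=0: compute gives -21, compute2 gives 20.
verdict: not equivalent; witness: x=3, y=5, z=0


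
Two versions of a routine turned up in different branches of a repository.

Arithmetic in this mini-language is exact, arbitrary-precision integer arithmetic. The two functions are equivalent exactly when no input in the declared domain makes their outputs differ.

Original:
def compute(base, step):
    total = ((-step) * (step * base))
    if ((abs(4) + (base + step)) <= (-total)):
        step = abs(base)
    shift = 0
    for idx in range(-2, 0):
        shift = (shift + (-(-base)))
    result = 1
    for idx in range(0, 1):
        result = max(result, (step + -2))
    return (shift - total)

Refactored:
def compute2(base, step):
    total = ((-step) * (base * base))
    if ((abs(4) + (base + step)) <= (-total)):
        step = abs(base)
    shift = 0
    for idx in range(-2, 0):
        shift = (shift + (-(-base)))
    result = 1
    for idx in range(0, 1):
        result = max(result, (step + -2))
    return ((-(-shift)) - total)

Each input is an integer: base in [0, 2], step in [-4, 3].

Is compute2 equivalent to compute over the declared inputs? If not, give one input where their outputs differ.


Run the pair on base=1, step=-4.
compute: total=-16, then ((abs(4) + (base + step)) <= (-total)) is true, then step=1, then shift=0, then (idx=-2), then shift=1, then (idx=-1), then shift=2, then result=1, then (idx=0), then result=1, then returns 18
compute2: total=4, then ((abs(4) + (base + step)) <= (-total)) is false, then shift=0, then (idx=-2), then shift=1, then (idx=-1), then shift=2, then result=1, then (idx=0), then result=1, then returns -2
18 != -2, so the rewrite changes behavior.
verdict: not equivalent; witness: base=1, step=-4


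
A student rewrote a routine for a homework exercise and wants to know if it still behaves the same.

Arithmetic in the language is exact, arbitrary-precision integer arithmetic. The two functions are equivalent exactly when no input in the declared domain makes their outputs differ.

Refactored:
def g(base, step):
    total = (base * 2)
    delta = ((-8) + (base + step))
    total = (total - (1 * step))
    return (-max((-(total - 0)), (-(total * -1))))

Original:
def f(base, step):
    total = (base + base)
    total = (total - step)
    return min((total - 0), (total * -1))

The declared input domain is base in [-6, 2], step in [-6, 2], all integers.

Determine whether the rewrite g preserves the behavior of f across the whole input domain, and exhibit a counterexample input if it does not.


Comparing the listings, the differences include: min/max/abs usage differs, plus constant usage differs, plus arithmetic usage differs, plus local variable names differ, plus statement counts differ.
As a probe, take base=-2, step=-2: f runs total=-4, then total=-2, then returns -2; g runs total=-4, then delta=-12, then total=-2, then returns -2; both end at -2.
Checked all 81 inputs in the declared domain: the outputs agree on every one.
verdict: equivalent


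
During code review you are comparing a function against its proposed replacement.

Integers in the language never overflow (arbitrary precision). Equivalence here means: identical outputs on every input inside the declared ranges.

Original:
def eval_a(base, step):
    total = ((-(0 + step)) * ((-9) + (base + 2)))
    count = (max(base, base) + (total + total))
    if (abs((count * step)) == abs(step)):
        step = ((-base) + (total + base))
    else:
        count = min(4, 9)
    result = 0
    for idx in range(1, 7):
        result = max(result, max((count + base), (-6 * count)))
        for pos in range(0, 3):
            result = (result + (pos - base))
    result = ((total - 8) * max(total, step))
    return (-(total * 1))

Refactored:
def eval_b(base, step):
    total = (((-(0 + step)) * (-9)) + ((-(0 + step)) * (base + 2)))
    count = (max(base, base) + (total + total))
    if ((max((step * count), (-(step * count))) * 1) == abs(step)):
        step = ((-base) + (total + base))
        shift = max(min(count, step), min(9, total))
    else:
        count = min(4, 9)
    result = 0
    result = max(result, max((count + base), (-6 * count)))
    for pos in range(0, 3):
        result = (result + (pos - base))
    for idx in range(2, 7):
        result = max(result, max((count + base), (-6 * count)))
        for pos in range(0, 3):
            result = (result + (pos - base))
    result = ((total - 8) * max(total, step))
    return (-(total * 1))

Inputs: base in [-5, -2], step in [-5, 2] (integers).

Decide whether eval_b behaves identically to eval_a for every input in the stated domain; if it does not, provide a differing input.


Comparing the listings, the differences include: local variable names differ, plus statement counts differ, plus arithmetic usage differs, plus constant usage differs, plus min/max/abs usage differs, plus loop structure differs.
One worked example (base=-3, step=-4) — eval_a: total=-40, then count=-83, then (abs((count * step)) == abs(step)) is false, then count=4, then result=0, then (idx=1), then result=1, then (pos=0), then result=4, then (pos=1), then result=8, then (pos=2), then result=13, then (idx=2), then result=13, then (pos=0), then result=16, then (pos=1), then result=20, then (pos=2), then result=25, then (idx=3), then result=25, then (pos=0), then result=28, then (pos=1), then result=32, then (pos=2), then result=37, then (idx=4), then result=37, then (pos=0), then result=40, then (pos=1), then result=44, then (pos=2), then result=49, then (idx=5), then result=49, then (pos=0), then result=52, then (pos=1), then result=56, then (pos=2), then result=61, then (idx=6), then result=61, then (pos=0), then result=64, then (pos=1), then result=68, then (pos=2), then result=73, then result=192, then returns 40; eval_b: total=-40, then count=-83, then ((max((step * count), (-(step * count))) * 1) == abs(step)) is false, then count=4, then result=0, then result=1, then (pos=0), then result=4, then (pos=1), then result=8, then (pos=2), then result=13, then (idx=2), then result=13, then (pos=0), then result=16, then (pos=1), then result=20, then (pos=2), then result=25, then (idx=3), then result=25, then (pos=0), then result=28, then (pos=1), then result=32, then (pos=2), then result=37, then (idx=4), then result=37, then (pos=0), then result=40, then (pos=1), then result=44, then (pos=2), then result=49, then (idx=5), then result=49, then (pos=0), then result=52, then (pos=1), then result=56, then (pos=2), then result=61, then (idx=6), then result=61, then (pos=0), then result=64, then (pos=1), then result=68, then (pos=2), then result=73, then result=192, then returns 40; agreement on 40.
Across all 32 domain points the two functions coincide.
verdict: equivalent


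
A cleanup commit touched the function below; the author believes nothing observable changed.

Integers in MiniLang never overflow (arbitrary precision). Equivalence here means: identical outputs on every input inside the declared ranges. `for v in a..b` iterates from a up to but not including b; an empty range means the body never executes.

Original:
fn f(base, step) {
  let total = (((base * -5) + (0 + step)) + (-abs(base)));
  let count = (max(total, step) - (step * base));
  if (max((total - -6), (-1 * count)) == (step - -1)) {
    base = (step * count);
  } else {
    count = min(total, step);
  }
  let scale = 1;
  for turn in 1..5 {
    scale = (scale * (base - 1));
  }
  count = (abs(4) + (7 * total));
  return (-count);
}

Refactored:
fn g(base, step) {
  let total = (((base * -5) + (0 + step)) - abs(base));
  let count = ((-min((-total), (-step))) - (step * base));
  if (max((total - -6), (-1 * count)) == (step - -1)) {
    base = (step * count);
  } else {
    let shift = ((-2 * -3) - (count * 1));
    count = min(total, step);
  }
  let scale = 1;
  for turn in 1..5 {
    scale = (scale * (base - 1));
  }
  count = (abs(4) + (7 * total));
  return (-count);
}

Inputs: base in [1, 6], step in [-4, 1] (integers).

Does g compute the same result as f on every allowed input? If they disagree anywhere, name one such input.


Differences: statement counts differ; and min/max/abs usage differs; and arithmetic usage differs; and local variable names differ; and constant usage differs — yet all 36 inputs agree.
verdict: equivalent


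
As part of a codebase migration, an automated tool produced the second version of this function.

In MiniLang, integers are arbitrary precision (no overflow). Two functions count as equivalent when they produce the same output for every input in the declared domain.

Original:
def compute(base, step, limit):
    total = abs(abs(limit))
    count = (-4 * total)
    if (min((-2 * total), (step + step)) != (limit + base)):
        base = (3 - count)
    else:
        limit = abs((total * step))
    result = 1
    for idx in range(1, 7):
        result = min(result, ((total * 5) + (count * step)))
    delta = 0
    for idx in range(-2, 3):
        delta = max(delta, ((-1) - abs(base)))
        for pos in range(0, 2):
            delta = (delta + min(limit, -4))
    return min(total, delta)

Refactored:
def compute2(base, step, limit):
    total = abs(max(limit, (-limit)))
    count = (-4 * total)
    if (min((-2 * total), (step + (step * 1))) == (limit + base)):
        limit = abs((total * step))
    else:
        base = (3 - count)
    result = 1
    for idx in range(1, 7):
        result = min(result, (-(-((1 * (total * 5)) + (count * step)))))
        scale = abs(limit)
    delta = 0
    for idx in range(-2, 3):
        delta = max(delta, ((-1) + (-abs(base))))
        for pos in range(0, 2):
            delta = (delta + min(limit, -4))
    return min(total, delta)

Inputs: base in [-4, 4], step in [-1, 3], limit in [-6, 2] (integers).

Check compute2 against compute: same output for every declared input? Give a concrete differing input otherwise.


Reading the diff, among the changes: statement counts differ, local variable names differ, constant usage differs, comparison usage differs, min/max/abs usage differs, arithmetic usage differs.
One worked example (base=4, step=3, limit=-5) — compute: total becomes 5; next count becomes -20; next (min((-2 * total), (step + step)) != (limit + base)) evaluates to true; next base becomes 23; next result becomes 1; next at idx=1:; next result becomes -35; next at idx=2:; next result becomes -35; next at idx=3:; next result becomes -35; next at idx=4:; next result becomes -35; next at idx=5:; next result becomes -35; next at idx=6:; next result becomes -35; next delta becomes 0; next at idx=-2:; next delta becomes 0; next at pos=0:; next delta becomes -5; next at pos=1:; next delta becomes -10; next at idx=-1:; next delta becomes -10; next at pos=0:; next delta becomes -15; next at pos=1:; next delta becomes -20; next at idx=0:; next delta becomes -20; next at pos=0:; next delta becomes -25; next at pos=1:; next delta becomes -30; next at idx=1:; next delta becomes -24; next at pos=0:; next delta becomes -29; next at pos=1:; next delta becomes -34; next at idx=2:; next delta becomes -24; next at pos=0:; next delta becomes -29; next at pos=1:; next delta becomes -34; next final value -34; compute2: total becomes 5; next count becomes -20; next (min((-2 * total), (step + (step * 1))) == (limit + base)) evaluates to false; next base becomes 23; next result becomes 1; next at idx=1:; next result becomes -35; next scale becomes 5; next at idx=2:; next result becomes -35; next scale becomes 5; next at idx=3:; next result becomes -35; next scale becomes 5; next at idx=4:; next result becomes -35; next scale becomes 5; next at idx=5:; next result becomes -35; next scale becomes 5; next at idx=6:; next result becomes -35; next scale becomes 5; next delta becomes 0; next at idx=-2:; next delta becomes 0; next at pos=0:; next delta becomes -5; next at pos=1:; next delta becomes -10; next at idx=-1:; next delta becomes -10; next at pos=0:; next delta becomes -15; next at pos=1:; next delta becomes -20; next at idx=0:; next delta becomes -20; next at pos=0:; next delta becomes -25; next at pos=1:; next delta becomes -30; next at idx=1:; next delta becomes -24; next at pos=0:; next delta becomes -29; next at pos=1:; next delta becomes -34; next at idx=2:; next delta becomes -24; next at pos=0:; next delta becomes -29; next at pos=1:; next delta becomes -34; next final value -34; agreement on -34.
Every one of the 405 inputs gives matching results.
verdict: equivalent


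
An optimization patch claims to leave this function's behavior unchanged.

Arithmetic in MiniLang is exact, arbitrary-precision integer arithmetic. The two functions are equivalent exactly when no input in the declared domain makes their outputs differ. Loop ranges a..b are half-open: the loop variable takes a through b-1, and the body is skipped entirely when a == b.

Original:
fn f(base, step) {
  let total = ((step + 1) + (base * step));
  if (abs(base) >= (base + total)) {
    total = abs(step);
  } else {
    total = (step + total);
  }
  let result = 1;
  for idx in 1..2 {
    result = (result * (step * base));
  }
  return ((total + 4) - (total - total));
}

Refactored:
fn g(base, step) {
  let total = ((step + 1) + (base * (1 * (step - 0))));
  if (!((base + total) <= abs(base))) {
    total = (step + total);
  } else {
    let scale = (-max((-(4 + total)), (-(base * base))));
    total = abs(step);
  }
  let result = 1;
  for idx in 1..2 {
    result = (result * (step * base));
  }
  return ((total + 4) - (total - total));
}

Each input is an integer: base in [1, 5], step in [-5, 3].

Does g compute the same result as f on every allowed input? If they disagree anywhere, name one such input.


The two versions differ — the changes include local variable names differ; statement counts differ; comparison usage differs; arithmetic usage differs; boolean connective usage differs; constant usage differs; min/max/abs usage differs.
As a probe, take base=4, step=-5: f runs total=-24, then (abs(base) >= (base + total)) is true, then total=5, then result=1, then (idx=1), then result=-20, then returns 9; g runs total=-24, then (!((base + total) <= abs(base))) is false, then scale=-20, then total=5, then result=1, then (idx=1), then result=-20, then returns 9; both end at 9.
An exhaustive pass over the 45 declared inputs shows identical outputs.
verdict: equivalent


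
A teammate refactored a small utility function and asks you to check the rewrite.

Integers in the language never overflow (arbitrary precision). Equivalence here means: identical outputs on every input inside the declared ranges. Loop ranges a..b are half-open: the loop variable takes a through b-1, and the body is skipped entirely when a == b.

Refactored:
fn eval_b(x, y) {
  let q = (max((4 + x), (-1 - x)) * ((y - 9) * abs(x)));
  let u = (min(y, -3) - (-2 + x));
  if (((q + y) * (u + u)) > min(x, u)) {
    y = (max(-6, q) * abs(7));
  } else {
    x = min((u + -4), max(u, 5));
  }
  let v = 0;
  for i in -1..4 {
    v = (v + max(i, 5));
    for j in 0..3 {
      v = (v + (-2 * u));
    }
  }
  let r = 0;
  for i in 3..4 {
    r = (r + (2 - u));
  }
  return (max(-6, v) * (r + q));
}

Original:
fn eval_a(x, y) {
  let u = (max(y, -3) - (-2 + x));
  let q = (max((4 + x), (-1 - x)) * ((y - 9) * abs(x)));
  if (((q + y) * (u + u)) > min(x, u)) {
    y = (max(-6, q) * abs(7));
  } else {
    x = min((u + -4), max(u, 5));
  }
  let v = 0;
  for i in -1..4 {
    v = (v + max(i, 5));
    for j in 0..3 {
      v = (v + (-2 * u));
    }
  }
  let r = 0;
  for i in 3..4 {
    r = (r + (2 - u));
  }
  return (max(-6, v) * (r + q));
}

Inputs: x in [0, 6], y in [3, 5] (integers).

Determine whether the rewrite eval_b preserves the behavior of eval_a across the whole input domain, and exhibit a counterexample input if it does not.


Take x=0, y=3.
eval_a: u = 5; q = 0; (((q + y) * (u + u)) > min(x, u)) -> true; y = 0; v = 0; [i=-1]; v = 5; [j=0]; v = -5; [j=1]; v = -15; [j=2]; v = -25; [i=0]; v = -20; [j=0]; v = -30; [j=1]; v = -40; [j=2]; v = -50; [i=1]; v = -45; [j=0]; v = -55; [j=1]; v = -65; [j=2]; v = -75; [i=2]; v = -70; [j=0]; v = -80; [j=1]; v = -90; [j=2]; v = -100; [i=3]; v = -95; [j=0]; v = -105; [j=1]; v = -115; [j=2]; v = -125; r = 0; [i=3]; r = -3; return 18
eval_b: q = 0; u = -1; (((q + y) * (u + u)) > min(x, u)) -> false; x = -5; v = 0; [i=-1]; v = 5; [j=0]; v = 7; [j=1]; v = 9; [j=2]; v = 11; [i=0]; v = 16; [j=0]; v = 18; [j=1]; v = 20; [j=2]; v = 22; [i=1]; v = 27; [j=0]; v = 29; [j=1]; v = 31; [j=2]; v = 33; [i=2]; v = 38; [j=0]; v = 40; [j=1]; v = 42; [j=2]; v = 44; [i=3]; v = 49; [j=0]; v = 51; [j=1]; v = 53; [j=2]; v = 55; r = 0; [i=3]; r = 3; return 165
18 against 165: the behavior changed.
verdict: not equivalent; witness: x=0, y=3


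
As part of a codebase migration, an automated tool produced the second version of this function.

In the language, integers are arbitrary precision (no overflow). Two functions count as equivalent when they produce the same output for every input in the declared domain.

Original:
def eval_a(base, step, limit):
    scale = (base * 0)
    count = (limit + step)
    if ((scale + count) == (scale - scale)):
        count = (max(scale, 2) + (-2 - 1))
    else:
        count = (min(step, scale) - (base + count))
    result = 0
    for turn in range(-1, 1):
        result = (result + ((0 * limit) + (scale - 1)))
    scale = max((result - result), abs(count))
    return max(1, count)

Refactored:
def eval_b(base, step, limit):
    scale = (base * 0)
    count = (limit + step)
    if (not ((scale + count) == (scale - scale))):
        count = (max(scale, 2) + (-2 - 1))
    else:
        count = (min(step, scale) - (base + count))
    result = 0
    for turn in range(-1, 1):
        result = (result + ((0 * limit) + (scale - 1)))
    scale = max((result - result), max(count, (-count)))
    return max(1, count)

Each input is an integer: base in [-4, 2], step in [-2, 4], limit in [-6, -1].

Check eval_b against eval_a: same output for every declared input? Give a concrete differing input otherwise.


Evaluate both at base=-4, step=-2, limit=-6.
eval_a: scale=0, then count=-8, then ((scale + count) == (scale - scale)) is false, then count=10, then result=0, then (turn=-1), then result=-1, then (turn=0), then result=-2, then scale=10, then returns 10
eval_b: scale=0, then count=-8, then (not ((scale + count) == (scale - scale))) is true, then count=-1, then result=0, then (turn=-1), then result=-1, then (turn=0), then result=-2, then scale=1, then returns 1
10 and 1 differ, so these are not the same function on this domain.
verdict: not equivalent; witness: base=-4, step=-2, limit=-6
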